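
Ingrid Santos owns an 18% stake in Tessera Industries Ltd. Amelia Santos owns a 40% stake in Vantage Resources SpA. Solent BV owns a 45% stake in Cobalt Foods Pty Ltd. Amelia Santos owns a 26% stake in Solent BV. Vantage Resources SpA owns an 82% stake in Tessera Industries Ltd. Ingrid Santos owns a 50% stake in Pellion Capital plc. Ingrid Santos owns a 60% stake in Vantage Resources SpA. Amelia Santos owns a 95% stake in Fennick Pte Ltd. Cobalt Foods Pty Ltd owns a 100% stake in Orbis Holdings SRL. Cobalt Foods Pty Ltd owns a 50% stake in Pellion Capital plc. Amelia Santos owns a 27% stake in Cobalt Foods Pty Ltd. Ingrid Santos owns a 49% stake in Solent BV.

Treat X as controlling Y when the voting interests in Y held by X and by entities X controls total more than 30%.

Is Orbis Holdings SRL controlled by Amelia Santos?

No

Amelia holds 95% of Fennick, so Amelia controls Fennick.
Amelia holds 40% of Vantage, so Amelia controls Vantage.
Vantage holds 82% of Tessera, so Amelia controls Tessera.
Neither Amelia nor any entity Amelia controls holds any voting interest in Orbis.
So Amelia does not control Orbis.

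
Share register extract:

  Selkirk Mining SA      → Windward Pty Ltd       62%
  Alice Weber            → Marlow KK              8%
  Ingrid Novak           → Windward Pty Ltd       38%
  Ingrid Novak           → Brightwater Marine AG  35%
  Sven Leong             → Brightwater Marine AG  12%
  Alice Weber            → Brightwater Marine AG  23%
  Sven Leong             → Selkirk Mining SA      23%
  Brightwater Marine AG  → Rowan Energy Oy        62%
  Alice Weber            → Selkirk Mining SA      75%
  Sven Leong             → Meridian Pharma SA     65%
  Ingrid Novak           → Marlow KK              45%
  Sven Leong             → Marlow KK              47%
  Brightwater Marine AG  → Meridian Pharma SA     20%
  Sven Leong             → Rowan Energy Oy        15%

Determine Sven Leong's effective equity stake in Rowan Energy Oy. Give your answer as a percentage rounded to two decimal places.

Sven reaches Rowan along 2 paths.
Via Brightwater: 12% × 62% = 7.44%.
Direct stake: 15% = 15%.
Total: 7.44% + 15% = 22.44%.

22.44%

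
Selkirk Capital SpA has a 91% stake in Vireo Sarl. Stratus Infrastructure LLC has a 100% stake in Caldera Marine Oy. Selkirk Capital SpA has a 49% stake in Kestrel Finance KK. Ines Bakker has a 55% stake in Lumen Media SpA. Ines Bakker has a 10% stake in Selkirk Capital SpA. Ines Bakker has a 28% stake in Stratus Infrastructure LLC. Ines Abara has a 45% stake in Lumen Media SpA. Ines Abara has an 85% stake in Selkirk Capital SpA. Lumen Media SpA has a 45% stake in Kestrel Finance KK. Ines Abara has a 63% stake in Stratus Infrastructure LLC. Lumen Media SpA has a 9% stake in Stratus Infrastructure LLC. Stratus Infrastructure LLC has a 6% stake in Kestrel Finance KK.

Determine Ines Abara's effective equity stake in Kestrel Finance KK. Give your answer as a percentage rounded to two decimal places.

65.92%

Ines Abara reaches Kestrel along 4 paths.
Via Lumen: 45% × 45% = 20.25%.
Via Stratus: 63% × 6% = 3.78%.
Via Lumen → Stratus: 45% × 9% × 6% = 0.243%.
Via Selkirk: 85% × 49% = 41.65%.
Total: 20.25% + 3.78% + 0.243% + 41.65% = 65.923%.
Rounded: 65.92%.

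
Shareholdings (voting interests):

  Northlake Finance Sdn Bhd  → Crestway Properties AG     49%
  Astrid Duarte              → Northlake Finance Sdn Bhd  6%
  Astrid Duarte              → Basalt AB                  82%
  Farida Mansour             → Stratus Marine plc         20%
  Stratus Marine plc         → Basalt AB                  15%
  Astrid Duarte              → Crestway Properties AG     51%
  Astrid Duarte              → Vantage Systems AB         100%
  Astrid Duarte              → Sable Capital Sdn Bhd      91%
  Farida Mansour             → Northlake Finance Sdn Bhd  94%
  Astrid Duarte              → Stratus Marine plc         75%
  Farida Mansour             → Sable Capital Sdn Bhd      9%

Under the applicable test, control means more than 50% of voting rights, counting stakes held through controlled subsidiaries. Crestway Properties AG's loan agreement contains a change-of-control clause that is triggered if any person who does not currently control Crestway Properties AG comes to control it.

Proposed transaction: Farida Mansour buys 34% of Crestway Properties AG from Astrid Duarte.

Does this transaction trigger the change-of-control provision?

The purchase adds only to Farida's holdings (Astrid's stake shrinks), so Farida is the only person who could newly come to control Crestway.
Farida holds 94% of Northlake, so Farida controls Northlake.
In Crestway, Farida's side holds only 49%, not > 50%.
So before the transaction, Farida does not control Crestway.
After the purchase, Farida holds 34% of Crestway directly, and Astrid's stake falls to 17%.
Northlake and Farida together hold 49% + 34% = 83% of Crestway, so Farida controls Crestway.
Farida did not control Crestway before and does after, so the clause is triggered.

Yes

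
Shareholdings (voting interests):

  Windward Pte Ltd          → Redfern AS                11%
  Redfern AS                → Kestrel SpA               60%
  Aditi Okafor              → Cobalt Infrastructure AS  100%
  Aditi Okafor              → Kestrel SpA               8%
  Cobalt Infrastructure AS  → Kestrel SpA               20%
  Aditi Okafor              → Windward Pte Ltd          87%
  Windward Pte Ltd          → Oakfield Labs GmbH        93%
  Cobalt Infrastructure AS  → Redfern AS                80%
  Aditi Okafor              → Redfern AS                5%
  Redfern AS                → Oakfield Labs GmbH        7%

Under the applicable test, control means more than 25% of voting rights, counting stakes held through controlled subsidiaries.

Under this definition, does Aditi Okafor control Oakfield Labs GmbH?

Aditi holds 87% of Windward, so Aditi controls Windward.
Aditi holds 100% of Cobalt, so Aditi controls Cobalt.
Cobalt and Windward and Aditi together hold 80% + 11% + 5% = 96% of Redfern, so Aditi controls Redfern.
Windward and Redfern together hold 93% + 7% = 100% of Oakfield, so Aditi controls Oakfield.

Yes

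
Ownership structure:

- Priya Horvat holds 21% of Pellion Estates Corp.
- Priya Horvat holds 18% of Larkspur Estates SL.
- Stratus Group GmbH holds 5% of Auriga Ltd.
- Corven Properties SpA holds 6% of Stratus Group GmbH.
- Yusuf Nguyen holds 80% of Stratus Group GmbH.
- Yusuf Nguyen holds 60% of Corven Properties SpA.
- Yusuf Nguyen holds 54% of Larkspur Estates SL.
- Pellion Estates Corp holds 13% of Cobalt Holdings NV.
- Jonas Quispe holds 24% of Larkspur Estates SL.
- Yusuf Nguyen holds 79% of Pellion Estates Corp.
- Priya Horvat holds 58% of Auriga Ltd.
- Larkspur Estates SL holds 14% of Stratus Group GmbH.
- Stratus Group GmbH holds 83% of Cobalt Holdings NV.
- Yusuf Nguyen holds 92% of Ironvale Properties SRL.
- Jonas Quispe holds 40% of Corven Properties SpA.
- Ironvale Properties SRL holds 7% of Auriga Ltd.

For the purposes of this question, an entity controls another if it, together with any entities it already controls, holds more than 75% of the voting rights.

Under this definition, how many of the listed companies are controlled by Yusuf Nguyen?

Yusuf holds 80% of Stratus, so Yusuf controls Stratus.
Yusuf holds 79% of Pellion, so Yusuf controls Pellion.
Stratus and Pellion together hold 83% + 13% = 96% of Cobalt, so Yusuf controls Cobalt.
Yusuf holds 92% of Ironvale, so Yusuf controls Ironvale.
No other company's threshold is met.
Yusuf controls 4 companies.

4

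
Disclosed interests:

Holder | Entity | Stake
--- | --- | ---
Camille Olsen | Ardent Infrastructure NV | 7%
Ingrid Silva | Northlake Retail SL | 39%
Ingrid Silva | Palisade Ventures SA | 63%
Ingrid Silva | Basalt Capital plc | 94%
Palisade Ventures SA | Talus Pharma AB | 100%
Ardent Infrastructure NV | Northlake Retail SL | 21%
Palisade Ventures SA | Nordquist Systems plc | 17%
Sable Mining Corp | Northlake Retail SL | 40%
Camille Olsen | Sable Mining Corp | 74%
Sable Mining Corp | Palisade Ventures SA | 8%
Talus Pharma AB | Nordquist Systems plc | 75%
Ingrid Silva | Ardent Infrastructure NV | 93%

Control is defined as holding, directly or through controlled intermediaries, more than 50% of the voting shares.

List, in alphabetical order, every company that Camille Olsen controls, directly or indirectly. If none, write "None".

Camille holds 74% of Sable, so Camille controls Sable.
No other company's threshold is met.

Sable Mining Corp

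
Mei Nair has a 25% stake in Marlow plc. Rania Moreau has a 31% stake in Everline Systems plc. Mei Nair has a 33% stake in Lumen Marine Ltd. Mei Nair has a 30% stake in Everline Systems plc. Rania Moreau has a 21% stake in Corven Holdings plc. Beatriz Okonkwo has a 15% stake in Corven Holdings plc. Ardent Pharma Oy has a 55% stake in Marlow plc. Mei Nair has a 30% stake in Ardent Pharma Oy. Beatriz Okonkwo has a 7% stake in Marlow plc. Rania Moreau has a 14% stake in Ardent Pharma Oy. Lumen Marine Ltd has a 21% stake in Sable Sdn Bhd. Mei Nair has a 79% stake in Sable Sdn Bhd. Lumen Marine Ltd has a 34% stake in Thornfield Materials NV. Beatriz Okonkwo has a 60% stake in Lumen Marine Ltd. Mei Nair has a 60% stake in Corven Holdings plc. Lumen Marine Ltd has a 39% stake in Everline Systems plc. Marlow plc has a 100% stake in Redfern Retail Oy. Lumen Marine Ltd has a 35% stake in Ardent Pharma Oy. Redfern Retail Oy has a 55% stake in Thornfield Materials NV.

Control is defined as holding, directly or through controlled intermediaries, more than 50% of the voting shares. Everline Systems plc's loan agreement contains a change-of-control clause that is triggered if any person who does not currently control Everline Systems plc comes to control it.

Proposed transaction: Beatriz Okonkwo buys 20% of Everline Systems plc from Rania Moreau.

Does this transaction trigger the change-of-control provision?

The purchase adds only to Beatriz's holdings (Rania's stake shrinks), so Beatriz is the only person who could newly come to control Everline.
Beatriz holds 60% of Lumen, so Beatriz controls Lumen.
In Everline, Beatriz's side holds only 39%, not > 50%.
So before the transaction, Beatriz does not control Everline.
After the purchase, Beatriz holds 20% of Everline directly, and Rania's stake falls to 11%.
Lumen and Beatriz together hold 39% + 20% = 59% of Everline, so Beatriz controls Everline.
Beatriz did not control Everline before and does after, so the clause is triggered.

Yes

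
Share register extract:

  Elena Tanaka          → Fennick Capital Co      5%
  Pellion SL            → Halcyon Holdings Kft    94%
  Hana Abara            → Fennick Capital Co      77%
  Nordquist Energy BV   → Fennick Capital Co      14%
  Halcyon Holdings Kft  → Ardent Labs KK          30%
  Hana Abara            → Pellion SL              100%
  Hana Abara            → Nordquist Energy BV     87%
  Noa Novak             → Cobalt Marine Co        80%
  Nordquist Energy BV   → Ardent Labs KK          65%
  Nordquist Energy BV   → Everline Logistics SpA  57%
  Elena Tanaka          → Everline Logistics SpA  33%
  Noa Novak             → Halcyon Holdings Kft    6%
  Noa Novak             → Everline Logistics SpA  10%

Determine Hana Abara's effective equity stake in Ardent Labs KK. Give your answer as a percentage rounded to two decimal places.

84.75%

Hana reaches Ardent along 2 paths.
Via Nordquist: 87% × 65% = 56.55%.
Via Pellion → Halcyon: 100% × 94% × 30% = 28.2%.
Total: 56.55% + 28.2% = 84.75%.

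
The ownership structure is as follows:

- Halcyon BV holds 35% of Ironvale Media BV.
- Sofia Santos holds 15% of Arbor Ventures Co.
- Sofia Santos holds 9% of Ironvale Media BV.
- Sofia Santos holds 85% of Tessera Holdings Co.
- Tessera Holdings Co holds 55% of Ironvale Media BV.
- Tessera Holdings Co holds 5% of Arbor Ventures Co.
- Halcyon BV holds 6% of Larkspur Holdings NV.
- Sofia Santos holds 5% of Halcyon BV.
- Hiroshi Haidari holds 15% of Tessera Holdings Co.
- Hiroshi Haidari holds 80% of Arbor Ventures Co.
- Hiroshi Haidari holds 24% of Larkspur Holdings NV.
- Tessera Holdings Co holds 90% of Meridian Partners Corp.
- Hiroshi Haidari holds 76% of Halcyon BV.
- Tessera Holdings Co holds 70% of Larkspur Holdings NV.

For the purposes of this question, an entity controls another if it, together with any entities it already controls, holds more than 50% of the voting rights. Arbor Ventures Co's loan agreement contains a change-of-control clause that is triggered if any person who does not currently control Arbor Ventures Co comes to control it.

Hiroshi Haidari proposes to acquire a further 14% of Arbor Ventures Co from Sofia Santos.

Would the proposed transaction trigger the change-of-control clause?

No

The purchase adds only to Hiroshi's holdings (Sofia's stake shrinks), so Hiroshi is the only person who could newly come to control Arbor.
Hiroshi holds 80% of Arbor, so Hiroshi controls Arbor.
So Hiroshi already controls Arbor before the transaction.
After the purchase, Hiroshi's direct stake in Arbor rises to 80% + 14% = 94%, and Sofia's stake falls to 1%.
Hiroshi controlled Arbor already, so this is not a new person acquiring control; every other person's position is unchanged or reduced.
No new person acquires control, so the clause is not triggered.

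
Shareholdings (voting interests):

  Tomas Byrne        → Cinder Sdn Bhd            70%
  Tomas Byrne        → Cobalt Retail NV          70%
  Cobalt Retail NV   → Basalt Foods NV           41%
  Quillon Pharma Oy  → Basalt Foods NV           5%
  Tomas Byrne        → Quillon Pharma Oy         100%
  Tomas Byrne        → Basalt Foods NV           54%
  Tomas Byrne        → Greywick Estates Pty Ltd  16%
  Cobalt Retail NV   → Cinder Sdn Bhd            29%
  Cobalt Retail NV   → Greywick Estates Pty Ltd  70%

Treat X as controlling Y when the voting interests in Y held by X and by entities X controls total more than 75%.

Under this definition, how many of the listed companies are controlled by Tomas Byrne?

1

Tomas holds 100% of Quillon, so Tomas controls Quillon.
No other company's threshold is met.
Tomas controls 1 company.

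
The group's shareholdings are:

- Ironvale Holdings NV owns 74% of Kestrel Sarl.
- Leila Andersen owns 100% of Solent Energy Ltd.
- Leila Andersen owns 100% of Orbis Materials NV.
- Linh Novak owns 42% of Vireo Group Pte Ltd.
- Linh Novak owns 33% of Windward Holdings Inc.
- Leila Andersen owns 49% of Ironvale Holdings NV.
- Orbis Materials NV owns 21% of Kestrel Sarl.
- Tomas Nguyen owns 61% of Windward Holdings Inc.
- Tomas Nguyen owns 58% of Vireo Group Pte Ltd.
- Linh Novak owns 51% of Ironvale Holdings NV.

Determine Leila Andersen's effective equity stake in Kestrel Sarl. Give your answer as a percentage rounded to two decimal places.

Leila reaches Kestrel along 2 paths.
Via Orbis: 100% × 21% = 21%.
Via Ironvale: 49% × 74% = 36.26%.
Total: 21% + 36.26% = 57.26%.

57.26%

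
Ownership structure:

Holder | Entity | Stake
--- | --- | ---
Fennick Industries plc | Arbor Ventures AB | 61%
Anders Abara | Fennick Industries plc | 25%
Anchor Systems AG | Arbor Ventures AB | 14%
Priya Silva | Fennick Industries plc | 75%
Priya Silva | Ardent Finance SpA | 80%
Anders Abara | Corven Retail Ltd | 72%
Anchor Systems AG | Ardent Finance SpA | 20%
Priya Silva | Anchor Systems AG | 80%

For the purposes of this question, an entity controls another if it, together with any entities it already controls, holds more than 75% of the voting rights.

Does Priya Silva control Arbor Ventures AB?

No

Priya holds 80% of Anchor, so Priya controls Anchor.
Priya and Anchor together hold 80% + 20% = 100% of Ardent, so Priya controls Ardent.
In Arbor, Priya's side holds only 14%, not > 75%.
So Priya does not control Arbor.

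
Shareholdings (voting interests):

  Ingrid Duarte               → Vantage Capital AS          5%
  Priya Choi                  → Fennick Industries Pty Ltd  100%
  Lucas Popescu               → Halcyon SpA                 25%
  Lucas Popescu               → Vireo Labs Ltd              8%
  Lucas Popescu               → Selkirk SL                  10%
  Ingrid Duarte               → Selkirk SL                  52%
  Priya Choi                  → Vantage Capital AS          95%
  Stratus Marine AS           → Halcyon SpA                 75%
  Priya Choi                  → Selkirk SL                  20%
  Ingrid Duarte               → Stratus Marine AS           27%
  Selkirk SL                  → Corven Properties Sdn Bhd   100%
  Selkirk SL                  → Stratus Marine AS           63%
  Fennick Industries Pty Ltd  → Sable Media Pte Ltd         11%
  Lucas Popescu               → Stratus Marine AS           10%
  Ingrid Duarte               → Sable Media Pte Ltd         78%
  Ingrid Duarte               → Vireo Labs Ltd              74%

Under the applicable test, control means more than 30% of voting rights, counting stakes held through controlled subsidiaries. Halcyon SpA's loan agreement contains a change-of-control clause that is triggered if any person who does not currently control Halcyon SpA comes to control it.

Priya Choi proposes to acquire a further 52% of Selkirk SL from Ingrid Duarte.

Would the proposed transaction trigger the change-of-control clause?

The purchase adds only to Priya's holdings (Ingrid's stake shrinks), so Priya is the only person who could newly come to control Halcyon.
Priya holds 100% of Fennick, so Priya controls Fennick.
Priya holds 95% of Vantage, so Priya controls Vantage.
Neither Priya nor any entity Priya controls holds any voting interest in Halcyon.
So before the transaction, Priya does not control Halcyon.
After the purchase, Priya's direct stake in Selkirk rises to 20% + 52% = 72%, and Ingrid's stake falls to 0%.
Priya holds 72% of Selkirk, so Priya controls Selkirk.
Selkirk holds 63% of Stratus, so Priya controls Stratus.
Stratus holds 75% of Halcyon, so Priya controls Halcyon.
Priya did not control Halcyon before and does after, so the clause is triggered.

Yes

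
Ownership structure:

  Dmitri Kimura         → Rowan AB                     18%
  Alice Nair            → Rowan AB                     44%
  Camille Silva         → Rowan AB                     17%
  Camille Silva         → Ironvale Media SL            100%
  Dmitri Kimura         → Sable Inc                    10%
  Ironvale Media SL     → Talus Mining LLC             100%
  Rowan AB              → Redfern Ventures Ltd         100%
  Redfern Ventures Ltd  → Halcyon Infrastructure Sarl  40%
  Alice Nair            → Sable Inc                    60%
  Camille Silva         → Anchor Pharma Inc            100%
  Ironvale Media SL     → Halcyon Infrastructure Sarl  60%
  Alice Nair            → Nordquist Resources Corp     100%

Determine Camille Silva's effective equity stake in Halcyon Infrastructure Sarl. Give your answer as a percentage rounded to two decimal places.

66.80%

Camille reaches Halcyon along 2 paths.
Via Rowan → Redfern: 17% × 100% × 40% = 6.8%.
Via Ironvale: 100% × 60% = 60%.
Total: 6.8% + 60% = 66.8%.
Rounded: 66.80%.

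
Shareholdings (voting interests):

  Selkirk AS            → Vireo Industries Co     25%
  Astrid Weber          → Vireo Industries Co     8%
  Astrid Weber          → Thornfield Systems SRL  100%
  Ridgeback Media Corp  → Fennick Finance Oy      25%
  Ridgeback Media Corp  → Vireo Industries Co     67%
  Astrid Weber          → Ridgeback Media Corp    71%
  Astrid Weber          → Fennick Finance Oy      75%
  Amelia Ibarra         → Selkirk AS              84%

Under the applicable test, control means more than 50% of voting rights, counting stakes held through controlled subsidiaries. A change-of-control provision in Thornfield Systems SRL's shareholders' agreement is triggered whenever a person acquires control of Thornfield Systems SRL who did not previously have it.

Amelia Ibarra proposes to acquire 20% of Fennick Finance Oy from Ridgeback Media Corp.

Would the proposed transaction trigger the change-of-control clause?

No

The purchase adds only to Amelia's holdings (Ridgeback's stake shrinks), so Amelia is the only person who could newly come to control Thornfield.
Amelia holds 84% of Selkirk, so Amelia controls Selkirk.
Neither Amelia nor any entity Amelia controls holds any voting interest in Thornfield.
So before the transaction, Amelia does not control Thornfield.
After the purchase, Amelia holds 20% of Fennick directly, and Ridgeback's stake falls to 5%.
Amelia's side now holds 20% of Fennick, not > 50%, so Amelia still does not control Fennick.
After the transaction, neither Amelia nor any entity Amelia controls holds a voting interest in Thornfield, so Amelia still does not control it.
No new person acquires control, so the clause is not triggered.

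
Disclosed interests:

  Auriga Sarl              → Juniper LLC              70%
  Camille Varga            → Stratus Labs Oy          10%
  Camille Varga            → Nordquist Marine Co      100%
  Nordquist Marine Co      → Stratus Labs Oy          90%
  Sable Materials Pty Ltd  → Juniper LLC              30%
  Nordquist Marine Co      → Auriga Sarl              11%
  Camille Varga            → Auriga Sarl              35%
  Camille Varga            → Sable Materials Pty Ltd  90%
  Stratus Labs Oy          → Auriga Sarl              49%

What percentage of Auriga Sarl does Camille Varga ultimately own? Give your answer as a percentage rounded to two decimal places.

95.00%

Camille reaches Auriga along 4 paths.
Via Nordquist → Stratus: 100% × 90% × 49% = 44.1%.
Via Stratus: 10% × 49% = 4.9%.
Direct stake: 35% = 35%.
Via Nordquist: 100% × 11% = 11%.
Total: 44.1% + 4.9% + 35% + 11% = 95%.
Rounded: 95.00%.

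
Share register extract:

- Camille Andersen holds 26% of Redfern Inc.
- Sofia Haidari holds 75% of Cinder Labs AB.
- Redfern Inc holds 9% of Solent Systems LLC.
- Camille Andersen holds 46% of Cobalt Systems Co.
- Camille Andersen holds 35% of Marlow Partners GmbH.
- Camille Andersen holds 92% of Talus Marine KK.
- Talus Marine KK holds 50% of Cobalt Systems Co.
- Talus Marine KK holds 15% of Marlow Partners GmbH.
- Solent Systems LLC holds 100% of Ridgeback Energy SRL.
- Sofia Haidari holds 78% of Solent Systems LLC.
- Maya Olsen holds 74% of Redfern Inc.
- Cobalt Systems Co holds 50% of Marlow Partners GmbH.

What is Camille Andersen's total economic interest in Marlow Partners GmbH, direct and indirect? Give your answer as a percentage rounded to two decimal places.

94.80%

Camille reaches Marlow along 4 paths.
Via Talus: 92% × 15% = 13.8%.
Via Cobalt: 46% × 50% = 23%.
Via Talus → Cobalt: 92% × 50% × 50% = 23%.
Direct stake: 35% = 35%.
Total: 13.8% + 23% + 23% + 35% = 94.8%.
Rounded: 94.80%.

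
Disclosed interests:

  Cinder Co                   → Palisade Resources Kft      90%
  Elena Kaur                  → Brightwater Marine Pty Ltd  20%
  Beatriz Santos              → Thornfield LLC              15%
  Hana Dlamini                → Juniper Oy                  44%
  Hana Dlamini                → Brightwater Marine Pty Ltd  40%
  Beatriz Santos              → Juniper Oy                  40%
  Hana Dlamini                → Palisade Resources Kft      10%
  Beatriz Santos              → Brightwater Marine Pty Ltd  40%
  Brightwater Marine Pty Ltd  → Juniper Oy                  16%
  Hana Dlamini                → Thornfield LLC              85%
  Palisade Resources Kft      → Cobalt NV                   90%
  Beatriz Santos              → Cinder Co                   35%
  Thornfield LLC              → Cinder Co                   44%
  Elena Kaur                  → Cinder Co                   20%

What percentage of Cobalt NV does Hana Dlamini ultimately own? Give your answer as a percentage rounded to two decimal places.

39.29%

Hana reaches Cobalt along 2 paths.
Via Palisade: 10% × 90% = 9%.
Via Thornfield → Cinder → Palisade: 85% × 44% × 90% × 90% = 30.294%.
Total: 9% + 30.294% = 39.294%.
Rounded: 39.29%.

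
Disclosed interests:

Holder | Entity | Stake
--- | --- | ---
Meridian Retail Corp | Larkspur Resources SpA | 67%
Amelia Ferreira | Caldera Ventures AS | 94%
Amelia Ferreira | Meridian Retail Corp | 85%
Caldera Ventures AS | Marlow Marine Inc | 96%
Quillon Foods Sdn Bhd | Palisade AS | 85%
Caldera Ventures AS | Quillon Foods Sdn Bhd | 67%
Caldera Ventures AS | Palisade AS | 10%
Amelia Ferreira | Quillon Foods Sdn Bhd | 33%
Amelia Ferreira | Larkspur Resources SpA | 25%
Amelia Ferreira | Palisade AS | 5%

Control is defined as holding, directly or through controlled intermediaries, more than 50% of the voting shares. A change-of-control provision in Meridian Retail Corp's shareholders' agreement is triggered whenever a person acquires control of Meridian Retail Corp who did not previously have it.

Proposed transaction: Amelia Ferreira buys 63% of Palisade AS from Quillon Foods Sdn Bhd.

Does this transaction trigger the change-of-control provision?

The purchase adds only to Amelia's holdings (Quillon's stake shrinks), so Amelia is the only person who could newly come to control Meridian.
Amelia holds 85% of Meridian, so Amelia controls Meridian.
So Amelia already controls Meridian before the transaction.
After the purchase, Amelia's direct stake in Palisade rises to 5% + 63% = 68%, and Quillon's stake falls to 22%.
Amelia controlled Meridian already, so this is not a new person acquiring control; every other person's position is unchanged or reduced.
No new person acquires control, so the clause is not triggered.

No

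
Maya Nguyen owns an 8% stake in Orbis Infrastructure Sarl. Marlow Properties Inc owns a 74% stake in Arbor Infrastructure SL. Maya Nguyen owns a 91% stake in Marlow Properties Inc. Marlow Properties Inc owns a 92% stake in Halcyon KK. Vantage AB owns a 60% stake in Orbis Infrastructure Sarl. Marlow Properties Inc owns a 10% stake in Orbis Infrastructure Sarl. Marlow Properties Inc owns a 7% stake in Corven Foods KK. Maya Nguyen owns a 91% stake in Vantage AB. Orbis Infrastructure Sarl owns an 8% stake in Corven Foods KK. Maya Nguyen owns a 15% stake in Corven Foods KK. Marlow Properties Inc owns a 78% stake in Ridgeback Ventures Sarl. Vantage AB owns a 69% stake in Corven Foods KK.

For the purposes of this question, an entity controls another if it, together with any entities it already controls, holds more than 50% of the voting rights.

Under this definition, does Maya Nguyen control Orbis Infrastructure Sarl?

Maya holds 91% of Marlow, so Maya controls Marlow.
Maya holds 91% of Vantage, so Maya controls Vantage.
Maya and Vantage and Marlow together hold 8% + 60% + 10% = 78% of Orbis, so Maya controls Orbis.

Yes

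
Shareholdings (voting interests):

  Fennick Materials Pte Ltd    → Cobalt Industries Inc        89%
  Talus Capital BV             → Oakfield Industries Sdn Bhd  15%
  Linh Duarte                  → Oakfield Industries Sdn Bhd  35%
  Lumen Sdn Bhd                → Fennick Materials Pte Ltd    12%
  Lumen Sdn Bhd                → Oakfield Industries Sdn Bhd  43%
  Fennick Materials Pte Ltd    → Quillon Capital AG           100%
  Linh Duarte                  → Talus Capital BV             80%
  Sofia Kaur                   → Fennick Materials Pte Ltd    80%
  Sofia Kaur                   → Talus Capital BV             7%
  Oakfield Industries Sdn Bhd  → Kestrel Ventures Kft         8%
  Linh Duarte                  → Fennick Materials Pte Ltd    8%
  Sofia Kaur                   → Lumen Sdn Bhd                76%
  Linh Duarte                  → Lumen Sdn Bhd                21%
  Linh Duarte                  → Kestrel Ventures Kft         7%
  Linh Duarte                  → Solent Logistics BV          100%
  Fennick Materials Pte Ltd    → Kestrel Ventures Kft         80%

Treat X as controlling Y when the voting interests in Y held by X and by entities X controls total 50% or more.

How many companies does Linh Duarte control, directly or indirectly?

Linh holds 80% of Talus, so Linh controls Talus.
Linh and Talus together hold 35% + 15% = 50% of Oakfield, so Linh controls Oakfield.
Linh holds 100% of Solent, so Linh controls Solent.
No other company's threshold is met.
Linh controls 3 companies.

3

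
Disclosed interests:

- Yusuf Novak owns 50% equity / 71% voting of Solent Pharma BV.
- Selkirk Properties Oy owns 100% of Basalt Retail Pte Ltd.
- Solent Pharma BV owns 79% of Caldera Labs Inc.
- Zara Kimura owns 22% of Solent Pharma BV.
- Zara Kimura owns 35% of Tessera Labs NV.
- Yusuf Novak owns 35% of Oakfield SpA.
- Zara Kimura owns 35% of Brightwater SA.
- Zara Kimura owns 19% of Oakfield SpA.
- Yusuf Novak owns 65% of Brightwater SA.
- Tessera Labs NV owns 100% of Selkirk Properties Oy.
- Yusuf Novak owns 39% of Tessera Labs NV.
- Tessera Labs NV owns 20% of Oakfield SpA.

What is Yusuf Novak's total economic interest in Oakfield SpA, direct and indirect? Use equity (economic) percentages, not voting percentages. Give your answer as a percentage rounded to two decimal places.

42.80%

Yusuf reaches Oakfield along 2 paths.
Direct stake: 35% = 35%.
Via Tessera: 39% × 20% = 7.8%.
Total: 35% + 7.8% = 42.8%.
Rounded: 42.80%.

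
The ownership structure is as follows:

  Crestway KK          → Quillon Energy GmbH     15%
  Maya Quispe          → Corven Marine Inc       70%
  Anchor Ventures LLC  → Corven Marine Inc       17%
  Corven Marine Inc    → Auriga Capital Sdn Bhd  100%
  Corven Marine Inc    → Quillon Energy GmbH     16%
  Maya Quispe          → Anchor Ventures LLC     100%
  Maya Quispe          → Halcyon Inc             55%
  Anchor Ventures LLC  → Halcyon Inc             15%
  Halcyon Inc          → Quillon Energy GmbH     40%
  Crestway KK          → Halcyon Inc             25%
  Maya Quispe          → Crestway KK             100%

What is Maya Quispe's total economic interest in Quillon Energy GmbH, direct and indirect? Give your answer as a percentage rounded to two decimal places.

66.92%

Maya reaches Quillon along 6 paths.
Via Halcyon: 55% × 40% = 22%.
Via Crestway → Halcyon: 100% × 25% × 40% = 10%.
Via Anchor → Halcyon: 100% × 15% × 40% = 6%.
Via Corven: 70% × 16% = 11.2%.
Via Anchor → Corven: 100% × 17% × 16% = 2.72%.
Via Crestway: 100% × 15% = 15%.
Total: 22% + 10% + 6% + 11.2% + 2.72% + 15% = 66.92%.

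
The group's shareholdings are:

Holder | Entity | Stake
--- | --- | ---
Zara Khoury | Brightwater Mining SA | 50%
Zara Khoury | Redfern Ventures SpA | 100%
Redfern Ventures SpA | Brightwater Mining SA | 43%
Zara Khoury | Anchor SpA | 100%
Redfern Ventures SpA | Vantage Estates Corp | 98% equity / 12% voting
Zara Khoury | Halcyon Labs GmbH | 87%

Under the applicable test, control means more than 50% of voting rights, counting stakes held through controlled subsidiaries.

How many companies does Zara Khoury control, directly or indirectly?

4

Zara holds 100% of Anchor, so Zara controls Anchor.
Zara holds 100% of Redfern, so Zara controls Redfern.
Zara holds 87% of Halcyon, so Zara controls Halcyon.
Redfern and Zara together hold 43% + 50% = 93% of Brightwater, so Zara controls Brightwater.
No other company's threshold is met.
Zara controls 4 companies.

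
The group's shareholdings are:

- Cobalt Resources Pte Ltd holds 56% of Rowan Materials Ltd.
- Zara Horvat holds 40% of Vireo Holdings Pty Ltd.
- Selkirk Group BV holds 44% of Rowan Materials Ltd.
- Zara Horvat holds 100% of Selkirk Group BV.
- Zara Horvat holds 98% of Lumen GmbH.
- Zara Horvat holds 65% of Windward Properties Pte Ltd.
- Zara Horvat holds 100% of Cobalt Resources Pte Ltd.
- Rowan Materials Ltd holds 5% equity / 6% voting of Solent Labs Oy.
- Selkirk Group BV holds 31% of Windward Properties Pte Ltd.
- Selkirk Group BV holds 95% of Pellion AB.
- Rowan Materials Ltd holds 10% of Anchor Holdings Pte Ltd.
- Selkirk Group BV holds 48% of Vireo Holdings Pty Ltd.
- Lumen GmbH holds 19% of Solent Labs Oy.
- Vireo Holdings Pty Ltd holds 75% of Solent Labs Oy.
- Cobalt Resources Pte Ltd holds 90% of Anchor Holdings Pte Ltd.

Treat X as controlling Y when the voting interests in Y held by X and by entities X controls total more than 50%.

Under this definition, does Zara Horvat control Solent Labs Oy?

Yes

Zara holds 100% of Cobalt, so Zara controls Cobalt.
Zara holds 100% of Selkirk, so Zara controls Selkirk.
Cobalt and Selkirk together hold 56% + 44% = 100% of Rowan, so Zara controls Rowan.
Zara and Selkirk together hold 40% + 48% = 88% of Vireo, so Zara controls Vireo.
Zara holds 98% of Lumen, so Zara controls Lumen.
Lumen and Vireo and Rowan together hold 19% + 75% + 6% = 100% of Solent, so Zara controls Solent.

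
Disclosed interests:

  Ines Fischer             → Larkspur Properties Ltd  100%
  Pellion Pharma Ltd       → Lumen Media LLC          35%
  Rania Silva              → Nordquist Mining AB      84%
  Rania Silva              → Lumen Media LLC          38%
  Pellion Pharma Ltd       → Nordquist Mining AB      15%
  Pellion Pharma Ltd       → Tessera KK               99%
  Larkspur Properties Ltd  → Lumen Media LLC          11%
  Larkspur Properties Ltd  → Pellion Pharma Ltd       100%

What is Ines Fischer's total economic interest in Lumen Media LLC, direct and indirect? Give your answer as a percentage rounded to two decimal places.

Ines reaches Lumen along 2 paths.
Via Larkspur → Pellion: 100% × 100% × 35% = 35%.
Via Larkspur: 100% × 11% = 11%.
Total: 35% + 11% = 46%.
Rounded: 46.00%.

46.00%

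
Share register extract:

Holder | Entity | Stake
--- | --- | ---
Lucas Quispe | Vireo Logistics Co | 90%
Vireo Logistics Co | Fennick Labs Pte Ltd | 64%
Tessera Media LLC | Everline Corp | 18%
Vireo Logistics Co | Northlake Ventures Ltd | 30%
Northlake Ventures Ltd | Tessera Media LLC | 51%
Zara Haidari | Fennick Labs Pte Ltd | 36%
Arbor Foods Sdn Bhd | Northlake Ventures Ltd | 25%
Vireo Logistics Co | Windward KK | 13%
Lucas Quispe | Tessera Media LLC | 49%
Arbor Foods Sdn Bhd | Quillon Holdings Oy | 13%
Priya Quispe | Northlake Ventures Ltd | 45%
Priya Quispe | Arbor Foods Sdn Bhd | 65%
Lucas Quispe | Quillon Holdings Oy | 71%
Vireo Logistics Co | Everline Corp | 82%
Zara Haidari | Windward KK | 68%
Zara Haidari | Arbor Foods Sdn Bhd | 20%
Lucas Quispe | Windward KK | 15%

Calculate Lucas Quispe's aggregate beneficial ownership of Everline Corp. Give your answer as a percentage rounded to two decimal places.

85.10%

Lucas reaches Everline along 3 paths.
Via Vireo: 90% × 82% = 73.8%.
Via Vireo → Northlake → Tessera: 90% × 30% × 51% × 18% = 2.4786%.
Via Tessera: 49% × 18% = 8.82%.
Total: 73.8% + 2.4786% + 8.82% = 85.0986%.
Rounded: 85.10%.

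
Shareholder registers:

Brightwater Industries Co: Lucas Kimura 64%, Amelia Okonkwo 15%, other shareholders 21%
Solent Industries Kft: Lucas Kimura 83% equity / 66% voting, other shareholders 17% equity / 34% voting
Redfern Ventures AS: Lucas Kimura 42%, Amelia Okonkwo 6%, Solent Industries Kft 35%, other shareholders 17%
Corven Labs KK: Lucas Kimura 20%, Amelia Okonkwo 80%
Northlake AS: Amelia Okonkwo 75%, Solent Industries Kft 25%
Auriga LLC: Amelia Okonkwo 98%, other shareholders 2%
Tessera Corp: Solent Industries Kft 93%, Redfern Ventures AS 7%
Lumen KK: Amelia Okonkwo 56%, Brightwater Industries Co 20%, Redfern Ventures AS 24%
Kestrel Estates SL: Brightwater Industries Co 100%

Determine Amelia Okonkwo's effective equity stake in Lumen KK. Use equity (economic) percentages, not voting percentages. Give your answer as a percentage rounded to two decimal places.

Amelia reaches Lumen along 3 paths.
Direct stake: 56% = 56%.
Via Brightwater: 15% × 20% = 3%.
Via Redfern: 6% × 24% = 1.44%.
Total: 56% + 3% + 1.44% = 60.44%.

60.44%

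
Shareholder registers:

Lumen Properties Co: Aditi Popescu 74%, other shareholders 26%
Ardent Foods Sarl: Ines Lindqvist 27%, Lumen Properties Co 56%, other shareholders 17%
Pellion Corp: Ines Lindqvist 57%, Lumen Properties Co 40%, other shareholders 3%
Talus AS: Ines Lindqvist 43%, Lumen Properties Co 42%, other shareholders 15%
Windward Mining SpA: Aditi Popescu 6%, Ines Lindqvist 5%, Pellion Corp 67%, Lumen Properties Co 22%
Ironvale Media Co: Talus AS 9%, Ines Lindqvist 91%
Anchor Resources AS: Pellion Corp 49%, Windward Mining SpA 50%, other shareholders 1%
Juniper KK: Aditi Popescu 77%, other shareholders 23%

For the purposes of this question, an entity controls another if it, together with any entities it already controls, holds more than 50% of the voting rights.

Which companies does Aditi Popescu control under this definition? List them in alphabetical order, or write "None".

Aditi holds 74% of Lumen, so Aditi controls Lumen.
Lumen holds 56% of Ardent, so Aditi controls Ardent.
Aditi holds 77% of Juniper, so Aditi controls Juniper.
No other company's threshold is met.

Ardent Foods Sarl, Juniper KK, Lumen Properties Co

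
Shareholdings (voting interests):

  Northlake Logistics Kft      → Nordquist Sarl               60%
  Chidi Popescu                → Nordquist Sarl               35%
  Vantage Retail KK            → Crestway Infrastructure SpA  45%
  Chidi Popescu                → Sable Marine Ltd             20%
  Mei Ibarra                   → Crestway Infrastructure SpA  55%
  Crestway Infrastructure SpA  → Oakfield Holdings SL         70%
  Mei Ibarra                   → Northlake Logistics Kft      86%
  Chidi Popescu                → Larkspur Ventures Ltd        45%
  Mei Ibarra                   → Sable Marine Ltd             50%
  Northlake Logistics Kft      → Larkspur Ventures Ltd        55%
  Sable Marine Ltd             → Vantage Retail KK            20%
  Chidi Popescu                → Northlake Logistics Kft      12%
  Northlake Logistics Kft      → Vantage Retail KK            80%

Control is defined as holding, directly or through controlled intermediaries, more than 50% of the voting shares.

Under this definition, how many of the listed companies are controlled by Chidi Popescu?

Chidi's largest direct stake is 45% in Larkspur, which does not meet the threshold.
Chidi controls 0 companies.

0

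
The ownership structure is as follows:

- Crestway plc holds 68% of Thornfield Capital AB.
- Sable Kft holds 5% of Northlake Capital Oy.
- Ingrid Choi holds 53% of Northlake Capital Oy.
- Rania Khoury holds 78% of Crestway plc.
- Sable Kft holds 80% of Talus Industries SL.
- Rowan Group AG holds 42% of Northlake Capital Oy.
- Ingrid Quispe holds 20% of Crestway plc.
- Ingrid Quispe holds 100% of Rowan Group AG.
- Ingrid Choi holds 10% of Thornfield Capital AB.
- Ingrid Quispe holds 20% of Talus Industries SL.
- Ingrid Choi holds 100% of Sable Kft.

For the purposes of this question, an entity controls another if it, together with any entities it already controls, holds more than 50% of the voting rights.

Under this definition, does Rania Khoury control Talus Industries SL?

No

Rania holds 78% of Crestway, so Rania controls Crestway.
Crestway holds 68% of Thornfield, so Rania controls Thornfield.
Neither Rania nor any entity Rania controls holds any voting interest in Talus.
So Rania does not control Talus.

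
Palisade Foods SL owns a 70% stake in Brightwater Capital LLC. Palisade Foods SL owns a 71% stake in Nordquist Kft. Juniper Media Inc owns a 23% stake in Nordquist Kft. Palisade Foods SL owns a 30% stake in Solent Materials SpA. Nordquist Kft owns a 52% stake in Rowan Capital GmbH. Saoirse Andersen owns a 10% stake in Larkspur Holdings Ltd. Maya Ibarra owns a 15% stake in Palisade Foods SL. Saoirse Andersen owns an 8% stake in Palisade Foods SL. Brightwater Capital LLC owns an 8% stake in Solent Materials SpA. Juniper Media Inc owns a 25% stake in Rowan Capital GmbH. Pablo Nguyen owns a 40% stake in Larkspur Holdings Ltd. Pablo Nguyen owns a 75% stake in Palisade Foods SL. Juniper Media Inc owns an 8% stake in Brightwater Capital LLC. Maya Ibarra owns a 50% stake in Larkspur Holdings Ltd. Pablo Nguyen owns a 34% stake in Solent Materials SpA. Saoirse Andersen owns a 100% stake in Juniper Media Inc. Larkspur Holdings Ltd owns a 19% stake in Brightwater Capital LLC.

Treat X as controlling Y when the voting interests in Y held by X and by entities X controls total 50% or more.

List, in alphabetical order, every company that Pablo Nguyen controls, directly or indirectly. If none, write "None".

Brightwater Capital LLC, Nordquist Kft, Palisade Foods SL, Rowan Capital GmbH, Solent Materials SpA

Pablo holds 75% of Palisade, so Pablo controls Palisade.
Palisade holds 71% of Nordquist, so Pablo controls Nordquist.
Palisade holds 70% of Brightwater, so Pablo controls Brightwater.
Pablo and Brightwater and Palisade together hold 34% + 8% + 30% = 72% of Solent, so Pablo controls Solent.
Nordquist holds 52% of Rowan, so Pablo controls Rowan.
No other company's threshold is met.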